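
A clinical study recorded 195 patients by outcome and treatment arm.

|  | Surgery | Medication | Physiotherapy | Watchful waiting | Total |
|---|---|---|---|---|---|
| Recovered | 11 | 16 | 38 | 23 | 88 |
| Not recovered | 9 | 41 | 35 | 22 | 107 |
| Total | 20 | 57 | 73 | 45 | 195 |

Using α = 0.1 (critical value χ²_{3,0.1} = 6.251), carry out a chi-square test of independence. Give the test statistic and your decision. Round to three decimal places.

Grand total N = 195.
Expected counts (row total × column total / N):
  Recovered, Surgery: 88×20/195 = 9.0256
  Recovered, Medication: 88×57/195 = 25.7231
  Recovered, Physiotherapy: 88×73/195 = 32.9436
  Recovered, Watchful waiting: 88×45/195 = 20.3077
  Not recovered, Surgery: 107×20/195 = 10.9744
  Not recovered, Medication: 107×57/195 = 31.2769
  Not recovered, Physiotherapy: 107×73/195 = 40.0564
  Not recovered, Watchful waiting: 107×45/195 = 24.6923
Contributions (O − E)²/E:
  (11 − 9.0256)²/9.0256 = 0.4319
  (16 − 25.7231)²/25.7231 = 3.6752
  (38 − 32.9436)²/32.9436 = 0.7761
  (23 − 20.3077)²/20.3077 = 0.3569
  (9 − 10.9744)²/10.9744 = 0.3552
  (41 − 31.2769)²/31.2769 = 3.0226
  (35 − 40.0564)²/40.0564 = 0.6383
  (22 − 24.6923)²/24.6923 = 0.2936
χ² = 0.4319 + 3.6752 + 0.7761 + 0.3569 + 0.3552 + 3.0226 + 0.6383 + 0.2936 = 9.550
df = (2−1)(4−1) = 3. Since 9.550 > 6.251, reject the null hypothesis of independence at α = 0.1.

9.550; reject H₀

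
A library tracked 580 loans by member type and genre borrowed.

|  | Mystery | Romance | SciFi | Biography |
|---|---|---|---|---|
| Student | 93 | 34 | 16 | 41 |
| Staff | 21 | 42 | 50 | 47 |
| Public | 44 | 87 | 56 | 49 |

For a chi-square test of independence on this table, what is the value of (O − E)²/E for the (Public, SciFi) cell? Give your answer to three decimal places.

0.814

Row total (Public) = 236; column total (SciFi) = 122; N = 580.
Expected count E = 236 × 122 / 580 = 49.64138.
Contribution = (O − E)²/E = (56 − 49.64138)² / 49.64138 = 0.814.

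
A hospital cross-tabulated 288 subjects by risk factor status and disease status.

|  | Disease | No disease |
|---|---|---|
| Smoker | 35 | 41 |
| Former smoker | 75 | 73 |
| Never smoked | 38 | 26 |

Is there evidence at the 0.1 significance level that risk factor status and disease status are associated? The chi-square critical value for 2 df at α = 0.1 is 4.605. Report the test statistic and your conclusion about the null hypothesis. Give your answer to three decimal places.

2.530; fail to reject H₀

Row totals: 76, 148, 64. Column totals: 148, 140. Grand total N = 288.
Expected counts (row total × column total / N):
  Smoker, Disease: 76×148/288 = 39.05556
  Smoker, No disease: 76×140/288 = 36.94444
  Former smoker, Disease: 148×148/288 = 76.05556
  Former smoker, No disease: 148×140/288 = 71.94444
  Never smoked, Disease: 64×148/288 = 32.88889
  Never smoked, No disease: 64×140/288 = 31.11111
Contributions (O − E)²/E:
  (35 − 39.05556)²/39.05556 = 0.4211
  (41 − 36.94444)²/36.94444 = 0.4452
  (75 − 76.05556)²/76.05556 = 0.0146
  (73 − 71.94444)²/71.94444 = 0.0155
  (38 − 32.88889)²/32.88889 = 0.7943
  (26 − 31.11111)²/31.11111 = 0.8397
χ² = 0.4211 + 0.4452 + 0.0146 + 0.0155 + 0.7943 + 0.8397 = 2.530
df = (3−1)(2−1) = 2. Since 2.530 < 4.605, fail to reject the null hypothesis of independence at α = 0.1.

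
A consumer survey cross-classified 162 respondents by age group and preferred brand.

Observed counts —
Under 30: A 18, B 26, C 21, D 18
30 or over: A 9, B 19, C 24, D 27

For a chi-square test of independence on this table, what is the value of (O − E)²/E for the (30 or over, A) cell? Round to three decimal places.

Row total (30 or over) = 79; column total (A) = 27; N = 162.
Expected count E = 79 × 27 / 162 = 13.1667.
Contribution = (O − E)²/E = (9 − 13.1667)² / 13.1667 = 1.319.

1.319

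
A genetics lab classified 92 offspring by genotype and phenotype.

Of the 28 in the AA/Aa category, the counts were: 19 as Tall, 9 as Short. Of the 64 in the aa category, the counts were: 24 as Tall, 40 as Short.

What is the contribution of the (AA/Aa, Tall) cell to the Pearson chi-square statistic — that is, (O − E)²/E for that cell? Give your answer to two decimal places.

2.67

Row total (AA/Aa) = 28; column total (Tall) = 43; N = 92.
Expected count E = 28 × 43 / 92 = 13.087.
Contribution = (O − E)²/E = (19 − 13.087)² / 13.087 = 2.67.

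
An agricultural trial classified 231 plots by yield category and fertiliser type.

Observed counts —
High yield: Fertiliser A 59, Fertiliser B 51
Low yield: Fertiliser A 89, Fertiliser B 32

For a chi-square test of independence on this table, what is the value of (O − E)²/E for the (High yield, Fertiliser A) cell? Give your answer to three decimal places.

1.869

Row total (High yield) = 110; column total (Fertiliser A) = 148; N = 231.
Expected count E = 110 × 148 / 231 = 70.4762.
Contribution = (O − E)²/E = (59 − 70.4762)² / 70.4762 = 1.869.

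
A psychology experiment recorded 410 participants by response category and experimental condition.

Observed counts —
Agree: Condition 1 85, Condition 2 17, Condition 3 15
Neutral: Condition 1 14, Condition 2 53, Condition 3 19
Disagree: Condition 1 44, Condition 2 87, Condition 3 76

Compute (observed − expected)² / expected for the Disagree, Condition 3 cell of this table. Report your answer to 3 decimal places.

Row total (Disagree) = 207; column total (Condition 3) = 110; N = 410.
Expected count E = 207 × 110 / 410 = 55.5366.
Contribution = (O − E)²/E = (76 − 55.5366)² / 55.5366 = 7.540.

7.540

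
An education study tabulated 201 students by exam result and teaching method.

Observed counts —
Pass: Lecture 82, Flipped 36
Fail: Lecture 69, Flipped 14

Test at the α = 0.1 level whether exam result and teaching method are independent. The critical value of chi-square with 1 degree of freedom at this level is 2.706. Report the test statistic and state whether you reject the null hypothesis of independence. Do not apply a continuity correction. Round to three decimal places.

Row totals: 118, 83. Column totals: 151, 50. Grand total N = 201.
Expected counts (row total × column total / N):
  Pass, Lecture: 118×151/201 = 88.6468
  Pass, Flipped: 118×50/201 = 29.3532
  Fail, Lecture: 83×151/201 = 62.3532
  Fail, Flipped: 83×50/201 = 20.6468
Contributions (O − E)²/E:
  (82 − 88.6468)²/88.6468 = 0.4984
  (36 − 29.3532)²/29.3532 = 1.5051
  (69 − 62.3532)²/62.3532 = 0.7085
  (14 − 20.6468)²/20.6468 = 2.1398
χ² = 0.4984 + 1.5051 + 0.7085 + 2.1398 = 4.852
df = (2−1)(2−1) = 1. Since 4.852 > 2.706, reject the null hypothesis of independence at α = 0.1.

4.852; reject H₀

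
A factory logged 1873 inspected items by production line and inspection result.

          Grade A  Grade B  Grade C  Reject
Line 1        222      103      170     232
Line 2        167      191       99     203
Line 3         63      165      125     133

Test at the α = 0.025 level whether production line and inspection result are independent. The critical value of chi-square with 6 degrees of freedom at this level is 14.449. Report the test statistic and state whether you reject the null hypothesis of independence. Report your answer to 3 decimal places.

112.997; reject H₀

Row totals: 727, 660, 486. Column totals: 452, 459, 394, 568. Grand total N = 1873.
Expected counts (row total × column total / N):
  Line 1, Grade A: 727×452/1873 = 175.4426
  Line 1, Grade B: 727×459/1873 = 178.1596
  Line 1, Grade C: 727×394/1873 = 152.9301
  Line 1, Reject: 727×568/1873 = 220.4677
  Line 2, Grade A: 660×452/1873 = 159.2739
  Line 2, Grade B: 660×459/1873 = 161.7405
  Line 2, Grade C: 660×394/1873 = 138.8361
  Line 2, Reject: 660×568/1873 = 200.1495
  Line 3, Grade A: 486×452/1873 = 117.2835
  Line 3, Grade B: 486×459/1873 = 119.0998
  Line 3, Grade C: 486×394/1873 = 102.2338
  Line 3, Reject: 486×568/1873 = 147.3828
Contributions (O − E)²/E:
  (222 − 175.4426)²/175.4426 = 12.3550
  (103 − 178.1596)²/178.1596 = 31.7073
  (170 − 152.9301)²/152.9301 = 1.9053
  (232 − 220.4677)²/220.4677 = 0.6032
  (167 − 159.2739)²/159.2739 = 0.3748
  (191 − 161.7405)²/161.7405 = 5.2932
  (99 − 138.8361)²/138.8361 = 11.4301
  (203 − 200.1495)²/200.1495 = 0.0406
  (63 − 117.2835)²/117.2835 = 25.1246
  (165 − 119.0998)²/119.0998 = 17.6896
  (125 − 102.2338)²/102.2338 = 5.0698
  (133 − 147.3828)²/147.3828 = 1.4036
χ² = 12.3550 + 31.7073 + 1.9053 + 0.6032 + 0.3748 + 5.2932 + 11.4301 + 0.0406 + 25.1246 + 17.6896 + 5.0698 + 1.4036 = 112.997
df = (3−1)(4−1) = 6. Since 112.997 > 14.449, reject the null hypothesis of independence at α = 0.025.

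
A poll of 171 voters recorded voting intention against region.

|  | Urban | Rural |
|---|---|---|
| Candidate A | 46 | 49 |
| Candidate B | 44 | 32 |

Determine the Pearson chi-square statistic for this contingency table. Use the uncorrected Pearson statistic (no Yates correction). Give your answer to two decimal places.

Row totals: 95, 76. Column totals: 90, 81. Grand total N = 171.
Expected counts (row total × column total / N):
  Candidate A, Urban: 95×90/171 = 50.000
  Candidate A, Rural: 95×81/171 = 45.000
  Candidate B, Urban: 76×90/171 = 40.000
  Candidate B, Rural: 76×81/171 = 36.000
Contributions (O − E)²/E:
  (46 − 50.000)²/50.000 = 0.3200
  (49 − 45.000)²/45.000 = 0.3556
  (44 − 40.000)²/40.000 = 0.4000
  (32 − 36.000)²/36.000 = 0.4444
χ² = 0.3200 + 0.3556 + 0.4000 + 0.4444 = 1.52

1.52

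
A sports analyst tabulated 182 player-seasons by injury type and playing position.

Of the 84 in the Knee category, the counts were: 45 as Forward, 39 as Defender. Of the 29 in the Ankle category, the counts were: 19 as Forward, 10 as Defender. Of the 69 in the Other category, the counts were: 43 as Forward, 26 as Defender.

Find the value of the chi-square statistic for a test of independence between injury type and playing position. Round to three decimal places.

Row totals: 84, 29, 69. Column totals: 107, 75. Grand total N = 182.
Expected counts (row total × column total / N):
  Knee, Forward: 84×107/182 = 49.3846
  Knee, Defender: 84×75/182 = 34.6154
  Ankle, Forward: 29×107/182 = 17.0495
  Ankle, Defender: 29×75/182 = 11.9505
  Other, Forward: 69×107/182 = 40.5659
  Other, Defender: 69×75/182 = 28.4341
Contributions (O − E)²/E:
  (45 − 49.3846)²/49.3846 = 0.3893
  (39 − 34.6154)²/34.6154 = 0.5554
  (19 − 17.0495)²/17.0495 = 0.2231
  (10 − 11.9505)²/11.9505 = 0.3184
  (43 − 40.5659)²/40.5659 = 0.1461
  (26 − 28.4341)²/28.4341 = 0.2084
χ² = 0.3893 + 0.5554 + 0.2231 + 0.3184 + 0.1461 + 0.2084 = 1.841

1.841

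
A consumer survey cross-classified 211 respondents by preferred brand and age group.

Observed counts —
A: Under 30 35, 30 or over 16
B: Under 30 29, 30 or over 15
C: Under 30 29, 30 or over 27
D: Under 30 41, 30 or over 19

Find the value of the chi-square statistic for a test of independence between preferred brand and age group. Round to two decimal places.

4.61

Row totals: 51, 44, 56, 60. Column totals: 134, 77. Grand total N = 211.
Expected counts (row total × column total / N):
  A, Under 30: 51×134/211 = 32.389
  A, 30 or over: 51×77/211 = 18.611
  B, Under 30: 44×134/211 = 27.943
  B, 30 or over: 44×77/211 = 16.057
  C, Under 30: 56×134/211 = 35.564
  C, 30 or over: 56×77/211 = 20.436
  D, Under 30: 60×134/211 = 38.104
  D, 30 or over: 60×77/211 = 21.896
Contributions (O − E)²/E:
  (35 − 32.389)²/32.389 = 0.2105
  (16 − 18.611)²/18.611 = 0.3663
  (29 − 27.943)²/27.943 = 0.0400
  (15 − 16.057)²/16.057 = 0.0696
  (29 − 35.564)²/35.564 = 1.2115
  (27 − 20.436)²/20.436 = 2.1083
  (41 − 38.104)²/38.104 = 0.2201
  (19 − 21.896)²/21.896 = 0.3830
χ² = 0.2105 + 0.3663 + 0.0400 + 0.0696 + 1.2115 + 2.1083 + 0.2201 + 0.3830 = 4.61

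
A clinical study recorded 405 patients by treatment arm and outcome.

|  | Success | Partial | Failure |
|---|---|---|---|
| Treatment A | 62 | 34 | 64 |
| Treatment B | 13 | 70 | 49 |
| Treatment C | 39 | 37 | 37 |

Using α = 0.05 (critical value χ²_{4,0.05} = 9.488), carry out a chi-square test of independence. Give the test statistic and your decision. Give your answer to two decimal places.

45.84; reject H₀

Row totals: 160, 132, 113. Column totals: 114, 141, 150. Grand total N = 405.
Expected counts (row total × column total / N):
  Treatment A, Success: 160×114/405 = 45.037
  Treatment A, Partial: 160×141/405 = 55.704
  Treatment A, Failure: 160×150/405 = 59.259
  Treatment B, Success: 132×114/405 = 37.156
  Treatment B, Partial: 132×141/405 = 45.956
  Treatment B, Failure: 132×150/405 = 48.889
  Treatment C, Success: 113×114/405 = 31.807
  Treatment C, Partial: 113×141/405 = 39.341
  Treatment C, Failure: 113×150/405 = 41.852
Contributions (O − E)²/E:
  (62 − 45.037)²/45.037 = 6.3890
  (34 − 55.704)²/55.704 = 8.4565
  (64 − 59.259)²/59.259 = 0.3793
  (13 − 37.156)²/37.156 = 15.7044
  (70 − 45.956)²/45.956 = 12.5797
  (49 − 48.889)²/48.889 = 0.0003
  (39 − 31.807)²/31.807 = 1.6267
  (37 − 39.341)²/39.341 = 0.1393
  (37 − 41.852)²/41.852 = 0.5625
χ² = 6.3890 + 8.4565 + 0.3793 + 15.7044 + 12.5797 + 0.0003 + 1.6267 + 0.1393 + 0.5625 = 45.84
df = (3−1)(3−1) = 4. Since 45.84 > 9.488, reject the null hypothesis of independence at α = 0.05.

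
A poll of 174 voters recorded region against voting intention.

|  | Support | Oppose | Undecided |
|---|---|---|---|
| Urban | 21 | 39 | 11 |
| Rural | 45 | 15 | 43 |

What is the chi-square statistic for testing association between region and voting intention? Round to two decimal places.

33.61

Row totals: 71, 103. Column totals: 66, 54, 54. Grand total N = 174.
Expected counts (row total × column total / N):
  Urban, Support: 71×66/174 = 26.931
  Urban, Oppose: 71×54/174 = 22.034
  Urban, Undecided: 71×54/174 = 22.034
  Rural, Support: 103×66/174 = 39.069
  Rural, Oppose: 103×54/174 = 31.966
  Rural, Undecided: 103×54/174 = 31.966
Contributions (O − E)²/E:
  (21 − 26.931)²/26.931 = 1.3062
  (39 − 22.034)²/22.034 = 13.0637
  (11 − 22.034)²/22.034 = 5.5255
  (45 − 39.069)²/39.069 = 0.9004
  (15 − 31.966)²/31.966 = 9.0047
  (43 − 31.966)²/31.966 = 3.8087
χ² = 1.3062 + 13.0637 + 5.5255 + 0.9004 + 9.0047 + 3.8087 = 33.61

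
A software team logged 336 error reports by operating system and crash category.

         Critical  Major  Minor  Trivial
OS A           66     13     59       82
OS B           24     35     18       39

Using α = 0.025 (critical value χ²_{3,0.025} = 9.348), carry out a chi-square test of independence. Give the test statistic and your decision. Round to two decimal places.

Row totals: 220, 116. Column totals: 90, 48, 77, 121. Grand total N = 336.
Expected counts (row total × column total / N):
  OS A, Critical: 220×90/336 = 58.9286
  OS A, Major: 220×48/336 = 31.4286
  OS A, Minor: 220×77/336 = 50.4167
  OS A, Trivial: 220×121/336 = 79.2262
  OS B, Critical: 116×90/336 = 31.0714
  OS B, Major: 116×48/336 = 16.5714
  OS B, Minor: 116×77/336 = 26.5833
  OS B, Trivial: 116×121/336 = 41.7738
Contributions (O − E)²/E:
  (66 − 58.9286)²/58.9286 = 0.8486
  (13 − 31.4286)²/31.4286 = 10.8059
  (59 − 50.4167)²/50.4167 = 1.4613
  (82 − 79.2262)²/79.2262 = 0.0971
  (24 − 31.0714)²/31.0714 = 1.6093
  (35 − 16.5714)²/16.5714 = 20.4939
  (18 − 26.5833)²/26.5833 = 2.7714
  (39 − 41.7738)²/41.7738 = 0.1842
χ² = 0.8486 + 10.8059 + 1.4613 + 0.0971 + 1.6093 + 20.4939 + 2.7714 + 0.1842 = 38.27
df = (2−1)(4−1) = 3. Since 38.27 > 9.348, reject the null hypothesis of independence at α = 0.025.

38.27; reject H₀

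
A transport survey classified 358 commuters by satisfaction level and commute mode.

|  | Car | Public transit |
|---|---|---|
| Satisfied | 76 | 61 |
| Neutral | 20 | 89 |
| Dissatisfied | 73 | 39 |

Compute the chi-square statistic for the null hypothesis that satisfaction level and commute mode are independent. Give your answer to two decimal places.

Row totals: 137, 109, 112. Column totals: 169, 189. Grand total N = 358.
Expected counts (row total × column total / N):
  Satisfied, Car: 137×169/358 = 64.6732
  Satisfied, Public transit: 137×189/358 = 72.3268
  Neutral, Car: 109×169/358 = 51.4553
  Neutral, Public transit: 109×189/358 = 57.5447
  Dissatisfied, Car: 112×169/358 = 52.8715
  Dissatisfied, Public transit: 112×189/358 = 59.1285
Contributions (O − E)²/E:
  (76 − 64.6732)²/64.6732 = 1.9838
  (61 − 72.3268)²/72.3268 = 1.7738
  (20 − 51.4553)²/51.4553 = 19.2290
  (89 − 57.5447)²/57.5447 = 17.1942
  (73 − 52.8715)²/52.8715 = 7.6630
  (39 − 59.1285)²/59.1285 = 6.8521
χ² = 1.9838 + 1.7738 + 19.2290 + 17.1942 + 7.6630 + 6.8521 = 54.70

54.70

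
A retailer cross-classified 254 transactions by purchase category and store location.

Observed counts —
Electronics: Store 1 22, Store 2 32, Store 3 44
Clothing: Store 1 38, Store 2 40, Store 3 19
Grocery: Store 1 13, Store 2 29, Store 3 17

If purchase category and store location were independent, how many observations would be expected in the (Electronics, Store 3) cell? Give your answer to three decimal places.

30.866

Row total (Electronics) = 98; column total (Store 3) = 80; grand total N = 254.
Expected count = (row total × column total) / N = 98 × 80 / 254 = 30.866.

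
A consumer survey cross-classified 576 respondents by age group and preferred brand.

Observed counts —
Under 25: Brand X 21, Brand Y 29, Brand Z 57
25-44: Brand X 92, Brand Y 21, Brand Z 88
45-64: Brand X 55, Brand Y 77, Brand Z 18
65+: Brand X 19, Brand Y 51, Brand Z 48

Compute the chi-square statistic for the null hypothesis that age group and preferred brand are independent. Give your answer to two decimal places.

116.97

Row totals: 107, 201, 150, 118. Column totals: 187, 178, 211. Grand total N = 576.
Expected counts (row total × column total / N):
  Under 25, Brand X: 107×187/576 = 34.7378
  Under 25, Brand Y: 107×178/576 = 33.0660
  Under 25, Brand Z: 107×211/576 = 39.1962
  25-44, Brand X: 201×187/576 = 65.2552
  25-44, Brand Y: 201×178/576 = 62.1146
  25-44, Brand Z: 201×211/576 = 73.6302
  45-64, Brand X: 150×187/576 = 48.6979
  45-64, Brand Y: 150×178/576 = 46.3542
  45-64, Brand Z: 150×211/576 = 54.9479
  65+, Brand X: 118×187/576 = 38.3090
  65+, Brand Y: 118×178/576 = 36.4653
  65+, Brand Z: 118×211/576 = 43.2257
Contributions (O − E)²/E:
  (21 − 34.7378)²/34.7378 = 5.4329
  (29 − 33.0660)²/33.0660 = 0.5000
  (57 − 39.1962)²/39.1962 = 8.0869
  (92 − 65.2552)²/65.2552 = 10.9613
  (21 − 62.1146)²/62.1146 = 27.2144
  (88 − 73.6302)²/73.6302 = 2.8044
  (55 − 48.6979)²/48.6979 = 0.8156
  (77 − 46.3542)²/46.3542 = 20.2606
  (18 − 54.9479)²/54.9479 = 24.8444
  (19 − 38.3090)²/38.3090 = 9.7324
  (51 − 36.4653)²/36.4653 = 5.7934
  (48 − 43.2257)²/43.2257 = 0.5273
χ² = 5.4329 + 0.5000 + 8.0869 + 10.9613 + 27.2144 + 2.8044 + 0.8156 + 20.2606 + 24.8444 + 9.7324 + 5.7934 + 0.5273 = 116.97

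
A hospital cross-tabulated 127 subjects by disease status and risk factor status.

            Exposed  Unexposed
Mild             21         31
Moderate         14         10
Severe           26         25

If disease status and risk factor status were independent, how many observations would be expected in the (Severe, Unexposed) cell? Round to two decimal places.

Row total (Severe) = 51; column total (Unexposed) = 66; grand total N = 127.
Expected count = (row total × column total) / N = 51 × 66 / 127 = 26.50.

26.50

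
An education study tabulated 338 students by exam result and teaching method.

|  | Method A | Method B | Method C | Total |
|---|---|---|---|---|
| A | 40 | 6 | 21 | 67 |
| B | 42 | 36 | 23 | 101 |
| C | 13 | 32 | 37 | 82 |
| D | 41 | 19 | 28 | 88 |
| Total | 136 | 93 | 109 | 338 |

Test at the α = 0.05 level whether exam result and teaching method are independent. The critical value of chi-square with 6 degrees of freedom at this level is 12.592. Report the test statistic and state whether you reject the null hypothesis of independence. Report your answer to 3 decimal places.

Grand total N = 338.
Expected counts (row total × column total / N):
  A, Method A: 67×136/338 = 26.9586
  A, Method B: 67×93/338 = 18.4349
  A, Method C: 67×109/338 = 21.6065
  B, Method A: 101×136/338 = 40.6391
  B, Method B: 101×93/338 = 27.7899
  B, Method C: 101×109/338 = 32.5710
  C, Method A: 82×136/338 = 32.9941
  C, Method B: 82×93/338 = 22.5621
  C, Method C: 82×109/338 = 26.4438
  D, Method A: 88×136/338 = 35.4083
  D, Method B: 88×93/338 = 24.2130
  D, Method C: 88×109/338 = 28.3787
Contributions (O − E)²/E:
  (40 − 26.9586)²/26.9586 = 6.3089
  (6 − 18.4349)²/18.4349 = 8.3877
  (21 − 21.6065)²/21.6065 = 0.0170
  (42 − 40.6391)²/40.6391 = 0.0456
  (36 − 27.7899)²/27.7899 = 2.4255
  (23 − 32.5710)²/32.5710 = 2.8124
  (13 − 32.9941)²/32.9941 = 12.1162
  (32 − 22.5621)²/22.5621 = 3.9479
  (37 − 26.4438)²/26.4438 = 4.2140
  (41 − 35.4083)²/35.4083 = 0.8830
  (19 − 24.2130)²/24.2130 = 1.1223
  (28 − 28.3787)²/28.3787 = 0.0051
χ² = 6.3089 + 8.3877 + 0.0170 + 0.0456 + 2.4255 + 2.8124 + 12.1162 + 3.9479 + 4.2140 + 0.8830 + 1.1223 + 0.0051 = 42.286
df = (4−1)(3−1) = 6. Since 42.286 > 12.592, reject the null hypothesis of independence at α = 0.05.

42.286; reject H₀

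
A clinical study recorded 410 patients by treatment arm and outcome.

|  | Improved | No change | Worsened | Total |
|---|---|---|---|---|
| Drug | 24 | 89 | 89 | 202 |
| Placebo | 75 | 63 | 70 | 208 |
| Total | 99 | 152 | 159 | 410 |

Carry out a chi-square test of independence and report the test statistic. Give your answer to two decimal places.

32.91

Grand total N = 410.
Expected counts (row total × column total / N):
  Drug, Improved: 202×99/410 = 48.7756
  Drug, No change: 202×152/410 = 74.8878
  Drug, Worsened: 202×159/410 = 78.3366
  Placebo, Improved: 208×99/410 = 50.2244
  Placebo, No change: 208×152/410 = 77.1122
  Placebo, Worsened: 208×159/410 = 80.6634
Contributions (O − E)²/E:
  (24 − 48.7756)²/48.7756 = 12.5848
  (89 − 74.8878)²/74.8878 = 2.6594
  (89 − 78.3366)²/78.3366 = 1.4515
  (75 − 50.2244)²/50.2244 = 12.2218
  (63 − 77.1122)²/77.1122 = 2.5827
  (70 − 80.6634)²/80.6634 = 1.4097
χ² = 12.5848 + 2.6594 + 1.4515 + 12.2218 + 2.5827 + 1.4097 = 32.91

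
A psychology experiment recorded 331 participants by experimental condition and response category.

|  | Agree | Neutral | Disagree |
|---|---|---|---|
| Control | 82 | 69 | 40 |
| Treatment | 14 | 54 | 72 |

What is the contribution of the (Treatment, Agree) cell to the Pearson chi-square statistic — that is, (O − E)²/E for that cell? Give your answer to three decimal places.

Row total (Treatment) = 140; column total (Agree) = 96; N = 331.
Expected count E = 140 × 96 / 331 = 40.6042.
Contribution = (O − E)²/E = (14 − 40.6042)² / 40.6042 = 17.431.

17.431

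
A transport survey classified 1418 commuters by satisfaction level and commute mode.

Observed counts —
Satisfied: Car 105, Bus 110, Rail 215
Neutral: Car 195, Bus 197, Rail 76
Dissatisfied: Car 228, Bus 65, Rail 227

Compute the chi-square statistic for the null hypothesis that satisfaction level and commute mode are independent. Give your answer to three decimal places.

191.199

Row totals: 430, 468, 520. Column totals: 528, 372, 518. Grand total N = 1418.
Expected counts (row total × column total / N):
  Satisfied, Car: 430×528/1418 = 160.1128
  Satisfied, Bus: 430×372/1418 = 112.8068
  Satisfied, Rail: 430×518/1418 = 157.0804
  Neutral, Car: 468×528/1418 = 174.2623
  Neutral, Bus: 468×372/1418 = 122.7757
  Neutral, Rail: 468×518/1418 = 170.9619
  Dissatisfied, Car: 520×528/1418 = 193.6248
  Dissatisfied, Bus: 520×372/1418 = 136.4175
  Dissatisfied, Rail: 520×518/1418 = 189.9577
Contributions (O − E)²/E:
  (105 − 160.1128)²/160.1128 = 18.9705
  (110 − 112.8068)²/112.8068 = 0.0698
  (215 − 157.0804)²/157.0804 = 21.3565
  (195 − 174.2623)²/174.2623 = 2.4678
  (197 − 122.7757)²/122.7757 = 44.8725
  (76 − 170.9619)²/170.9619 = 52.7472
  (228 − 193.6248)²/193.6248 = 6.1028
  (65 − 136.4175)²/136.4175 = 37.3886
  (227 − 189.9577)²/189.9577 = 7.2234
χ² = 18.9705 + 0.0698 + 21.3565 + 2.4678 + 44.8725 + 52.7472 + 6.1028 + 37.3886 + 7.2234 = 191.199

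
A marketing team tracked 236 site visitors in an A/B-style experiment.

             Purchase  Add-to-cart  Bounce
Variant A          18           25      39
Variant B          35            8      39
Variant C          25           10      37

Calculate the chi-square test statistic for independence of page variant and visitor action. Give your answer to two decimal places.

16.31

Row totals: 82, 82, 72. Column totals: 78, 43, 115. Grand total N = 236.
Expected counts (row total × column total / N):
  Variant A, Purchase: 82×78/236 = 27.102
  Variant A, Add-to-cart: 82×43/236 = 14.941
  Variant A, Bounce: 82×115/236 = 39.958
  Variant B, Purchase: 82×78/236 = 27.102
  Variant B, Add-to-cart: 82×43/236 = 14.941
  Variant B, Bounce: 82×115/236 = 39.958
  Variant C, Purchase: 72×78/236 = 23.797
  Variant C, Add-to-cart: 72×43/236 = 13.119
  Variant C, Bounce: 72×115/236 = 35.085
Contributions (O − E)²/E:
  (18 − 27.102)²/27.102 = 3.0568
  (25 − 14.941)²/14.941 = 6.7722
  (39 − 39.958)²/39.958 = 0.0230
  (35 − 27.102)²/27.102 = 2.3016
  (8 − 14.941)²/14.941 = 3.2245
  (39 − 39.958)²/39.958 = 0.0230
  (25 − 23.797)²/23.797 = 0.0608
  (10 − 13.119)²/13.119 = 0.7415
  (37 − 35.085)²/35.085 = 0.1045
χ² = 3.0568 + 6.7722 + 0.0230 + 2.3016 + 3.2245 + 0.0230 + 0.0608 + 0.7415 + 0.1045 = 16.31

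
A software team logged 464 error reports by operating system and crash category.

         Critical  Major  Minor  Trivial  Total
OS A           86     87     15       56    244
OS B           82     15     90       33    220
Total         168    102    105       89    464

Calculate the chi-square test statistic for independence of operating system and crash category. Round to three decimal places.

Grand total N = 464.
Expected counts (row total × column total / N):
  OS A, Critical: 244×168/464 = 88.34483
  OS A, Major: 244×102/464 = 53.63793
  OS A, Minor: 244×105/464 = 55.21552
  OS A, Trivial: 244×89/464 = 46.80172
  OS B, Critical: 220×168/464 = 79.65517
  OS B, Major: 220×102/464 = 48.36207
  OS B, Minor: 220×105/464 = 49.78448
  OS B, Trivial: 220×89/464 = 42.19828
Contributions (O − E)²/E:
  (86 − 88.34483)²/88.34483 = 0.0622
  (87 − 53.63793)²/53.63793 = 20.7508
  (15 − 55.21552)²/55.21552 = 29.2905
  (56 − 46.80172)²/46.80172 = 1.8078
  (82 − 79.65517)²/79.65517 = 0.0690
  (15 − 48.36207)²/48.36207 = 23.0145
  (90 − 49.78448)²/49.78448 = 32.4858
  (33 − 42.19828)²/42.19828 = 2.0050
χ² = 0.0622 + 20.7508 + 29.2905 + 1.8078 + 0.0690 + 23.0145 + 32.4858 + 2.0050 = 109.486

109.486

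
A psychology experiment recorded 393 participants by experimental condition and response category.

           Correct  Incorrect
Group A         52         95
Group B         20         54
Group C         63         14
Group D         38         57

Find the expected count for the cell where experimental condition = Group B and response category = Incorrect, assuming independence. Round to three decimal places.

41.425

Row total (Group B) = 74; column total (Incorrect) = 220; grand total N = 393.
Expected count = (row total × column total) / N = 74 × 220 / 393 = 41.425.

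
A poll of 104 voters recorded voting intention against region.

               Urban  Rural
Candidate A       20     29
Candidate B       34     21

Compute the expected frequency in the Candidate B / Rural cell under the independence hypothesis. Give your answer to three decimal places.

Row total (Candidate B) = 55; column total (Rural) = 50; grand total N = 104.
Expected count = (row total × column total) / N = 55 × 50 / 104 = 26.442.

26.442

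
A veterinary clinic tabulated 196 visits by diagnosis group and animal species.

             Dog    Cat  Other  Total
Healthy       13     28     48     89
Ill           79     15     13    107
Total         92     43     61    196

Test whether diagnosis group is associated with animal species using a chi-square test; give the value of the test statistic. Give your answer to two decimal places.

70.30

Grand total N = 196.
Expected counts (row total × column total / N):
  Healthy, Dog: 89×92/196 = 41.776
  Healthy, Cat: 89×43/196 = 19.526
  Healthy, Other: 89×61/196 = 27.699
  Ill, Dog: 107×92/196 = 50.224
  Ill, Cat: 107×43/196 = 23.474
  Ill, Other: 107×61/196 = 33.301
Contributions (O − E)²/E:
  (13 − 41.776)²/41.776 = 19.8214
  (28 − 19.526)²/19.526 = 3.6776
  (48 − 27.699)²/27.699 = 14.8789
  (79 − 50.224)²/50.224 = 16.4873
  (15 − 23.474)²/23.474 = 3.0591
  (13 − 33.301)²/33.301 = 12.3759
χ² = 19.8214 + 3.6776 + 14.8789 + 16.4873 + 3.0591 + 12.3759 = 70.30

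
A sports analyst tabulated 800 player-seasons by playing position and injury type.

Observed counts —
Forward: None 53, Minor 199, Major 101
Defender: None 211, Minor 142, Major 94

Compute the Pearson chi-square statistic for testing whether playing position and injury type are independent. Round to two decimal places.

Row totals: 353, 447. Column totals: 264, 341, 195. Grand total N = 800.
Expected counts (row total × column total / N):
  Forward, None: 353×264/800 = 116.4900
  Forward, Minor: 353×341/800 = 150.4663
  Forward, Major: 353×195/800 = 86.0438
  Defender, None: 447×264/800 = 147.5100
  Defender, Minor: 447×341/800 = 190.5337
  Defender, Major: 447×195/800 = 108.9562
Contributions (O − E)²/E:
  (53 − 116.4900)²/116.4900 = 34.6037
  (199 − 150.4663)²/150.4663 = 15.6548
  (101 − 86.0438)²/86.0438 = 2.5997
  (211 − 147.5100)²/147.5100 = 27.3268
  (142 − 190.5337)²/190.5337 = 12.3627
  (94 − 108.9562)²/108.9562 = 2.0530
χ² = 34.6037 + 15.6548 + 2.5997 + 27.3268 + 12.3627 + 2.0530 = 94.60

94.60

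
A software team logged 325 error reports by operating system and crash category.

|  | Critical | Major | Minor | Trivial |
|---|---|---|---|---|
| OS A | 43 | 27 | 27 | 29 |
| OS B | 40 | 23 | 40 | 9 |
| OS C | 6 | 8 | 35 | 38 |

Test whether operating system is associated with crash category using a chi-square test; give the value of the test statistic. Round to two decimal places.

Row totals: 126, 112, 87. Column totals: 89, 58, 102, 76. Grand total N = 325.
Expected counts (row total × column total / N):
  OS A, Critical: 126×89/325 = 34.505
  OS A, Major: 126×58/325 = 22.486
  OS A, Minor: 126×102/325 = 39.545
  OS A, Trivial: 126×76/325 = 29.465
  OS B, Critical: 112×89/325 = 30.671
  OS B, Major: 112×58/325 = 19.988
  OS B, Minor: 112×102/325 = 35.151
  OS B, Trivial: 112×76/325 = 26.191
  OS C, Critical: 87×89/325 = 23.825
  OS C, Major: 87×58/325 = 15.526
  OS C, Minor: 87×102/325 = 27.305
  OS C, Trivial: 87×76/325 = 20.345
Contributions (O − E)²/E:
  (43 − 34.505)²/34.505 = 2.0914
  (27 − 22.486)²/22.486 = 0.9062
  (27 − 39.545)²/39.545 = 3.9797
  (29 − 29.465)²/29.465 = 0.0073
  (40 − 30.671)²/30.671 = 2.8375
  (23 − 19.988)²/19.988 = 0.4539
  (40 − 35.151)²/35.151 = 0.6689
  (9 − 26.191)²/26.191 = 11.2837
  (6 − 23.825)²/23.825 = 13.3360
  (8 − 15.526)²/15.526 = 3.6481
  (35 − 27.305)²/27.305 = 2.1686
  (38 − 20.345)²/20.345 = 15.3207
χ² = 2.0914 + 0.9062 + 3.9797 + 0.0073 + 2.8375 + 0.4539 + 0.6689 + 11.2837 + 13.3360 + 3.6481 + 2.1686 + 15.3207 = 56.70

56.70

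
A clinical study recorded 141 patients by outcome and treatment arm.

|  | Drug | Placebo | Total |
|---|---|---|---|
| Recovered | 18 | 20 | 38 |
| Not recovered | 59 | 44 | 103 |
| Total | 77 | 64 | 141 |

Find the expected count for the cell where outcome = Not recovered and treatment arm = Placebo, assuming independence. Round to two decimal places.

Row total (Not recovered) = 103; column total (Placebo) = 64; grand total N = 141.
Expected count = (row total × column total) / N = 103 × 64 / 141 = 46.75.

46.75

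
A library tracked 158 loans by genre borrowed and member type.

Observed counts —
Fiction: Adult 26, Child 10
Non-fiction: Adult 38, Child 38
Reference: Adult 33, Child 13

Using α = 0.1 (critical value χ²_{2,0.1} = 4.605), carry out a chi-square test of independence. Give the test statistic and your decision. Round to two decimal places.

8.02; reject H₀

Row totals: 36, 76, 46. Column totals: 97, 61. Grand total N = 158.
Expected counts (row total × column total / N):
  Fiction, Adult: 36×97/158 = 22.101
  Fiction, Child: 36×61/158 = 13.899
  Non-fiction, Adult: 76×97/158 = 46.658
  Non-fiction, Child: 76×61/158 = 29.342
  Reference, Adult: 46×97/158 = 28.241
  Reference, Child: 46×61/158 = 17.759
Contributions (O − E)²/E:
  (26 − 22.101)²/22.101 = 0.6879
  (10 − 13.899)²/13.899 = 1.0938
  (38 − 46.658)²/46.658 = 1.6066
  (38 − 29.342)²/29.342 = 2.5547
  (33 − 28.241)²/28.241 = 0.8020
  (13 − 17.759)²/17.759 = 1.2753
χ² = 0.6879 + 1.0938 + 1.6066 + 2.5547 + 0.8020 + 1.2753 = 8.02
df = (3−1)(2−1) = 2. Since 8.02 > 4.605, reject the null hypothesis of independence at α = 0.1.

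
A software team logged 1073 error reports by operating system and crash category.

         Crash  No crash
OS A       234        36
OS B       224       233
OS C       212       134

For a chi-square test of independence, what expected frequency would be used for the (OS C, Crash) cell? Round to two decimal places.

216.05

Row total (OS C) = 346; column total (Crash) = 670; grand total N = 1073.
Expected count = (row total × column total) / N = 346 × 670 / 1073 = 216.05.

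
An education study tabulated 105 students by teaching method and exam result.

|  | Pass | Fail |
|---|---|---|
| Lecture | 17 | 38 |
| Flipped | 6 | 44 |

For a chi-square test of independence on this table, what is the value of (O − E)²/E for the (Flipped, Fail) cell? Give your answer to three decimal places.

0.628

Row total (Flipped) = 50; column total (Fail) = 82; N = 105.
Expected count E = 50 × 82 / 105 = 39.0476.
Contribution = (O − E)²/E = (44 − 39.0476)² / 39.0476 = 0.628.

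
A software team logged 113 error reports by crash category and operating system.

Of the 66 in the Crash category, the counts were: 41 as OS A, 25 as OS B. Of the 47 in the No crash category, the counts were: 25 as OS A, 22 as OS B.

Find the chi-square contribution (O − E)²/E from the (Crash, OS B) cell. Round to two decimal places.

Row total (Crash) = 66; column total (OS B) = 47; N = 113.
Expected count E = 66 × 47 / 113 = 27.451.
Contribution = (O − E)²/E = (25 − 27.451)² / 27.451 = 0.22.

0.22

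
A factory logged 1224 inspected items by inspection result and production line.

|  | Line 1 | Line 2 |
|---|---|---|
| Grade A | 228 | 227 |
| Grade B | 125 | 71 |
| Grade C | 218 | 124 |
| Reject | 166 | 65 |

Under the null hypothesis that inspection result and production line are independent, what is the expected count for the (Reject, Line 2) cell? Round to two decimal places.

91.91

Row total (Reject) = 231; column total (Line 2) = 487; grand total N = 1224.
Expected count = (row total × column total) / N = 231 × 487 / 1224 = 91.91.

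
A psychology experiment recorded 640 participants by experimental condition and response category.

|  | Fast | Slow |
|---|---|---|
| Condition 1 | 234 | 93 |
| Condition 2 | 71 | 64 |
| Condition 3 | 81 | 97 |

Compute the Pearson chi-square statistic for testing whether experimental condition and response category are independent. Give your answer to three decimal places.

Row totals: 327, 135, 178. Column totals: 386, 254. Grand total N = 640.
Expected counts (row total × column total / N):
  Condition 1, Fast: 327×386/640 = 197.2219
  Condition 1, Slow: 327×254/640 = 129.7781
  Condition 2, Fast: 135×386/640 = 81.4219
  Condition 2, Slow: 135×254/640 = 53.5781
  Condition 3, Fast: 178×386/640 = 107.3563
  Condition 3, Slow: 178×254/640 = 70.6437
Contributions (O − E)²/E:
  (234 − 197.2219)²/197.2219 = 6.8584
  (93 − 129.7781)²/129.7781 = 10.4226
  (71 − 81.4219)²/81.4219 = 1.3340
  (64 − 53.5781)²/53.5781 = 2.0272
  (81 − 107.3563)²/107.3563 = 6.4706
  (97 − 70.6437)²/70.6437 = 9.8332
χ² = 6.8584 + 10.4226 + 1.3340 + 2.0272 + 6.4706 + 9.8332 = 36.946

36.946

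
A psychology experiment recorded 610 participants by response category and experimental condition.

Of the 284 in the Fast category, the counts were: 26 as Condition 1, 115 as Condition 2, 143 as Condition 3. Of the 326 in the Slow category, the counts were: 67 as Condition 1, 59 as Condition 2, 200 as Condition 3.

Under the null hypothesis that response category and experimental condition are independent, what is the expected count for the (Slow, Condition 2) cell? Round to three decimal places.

Row total (Slow) = 326; column total (Condition 2) = 174; grand total N = 610.
Expected count = (row total × column total) / N = 326 × 174 / 610 = 92.990.

92.990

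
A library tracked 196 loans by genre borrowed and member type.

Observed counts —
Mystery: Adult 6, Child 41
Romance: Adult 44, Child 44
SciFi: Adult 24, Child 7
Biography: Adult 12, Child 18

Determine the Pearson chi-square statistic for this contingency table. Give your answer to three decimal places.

34.160

Row totals: 47, 88, 31, 30. Column totals: 86, 110. Grand total N = 196.
Expected counts (row total × column total / N):
  Mystery, Adult: 47×86/196 = 20.6224
  Mystery, Child: 47×110/196 = 26.3776
  Romance, Adult: 88×86/196 = 38.6122
  Romance, Child: 88×110/196 = 49.3878
  SciFi, Adult: 31×86/196 = 13.6020
  SciFi, Child: 31×110/196 = 17.3980
  Biography, Adult: 30×86/196 = 13.1633
  Biography, Child: 30×110/196 = 16.8367
Contributions (O − E)²/E:
  (6 − 20.6224)²/20.6224 = 10.3681
  (41 − 26.3776)²/26.3776 = 8.1059
  (44 − 38.6122)²/38.6122 = 0.7518
  (44 − 49.3878)²/49.3878 = 0.5878
  (24 − 13.6020)²/13.6020 = 7.9487
  (7 − 17.3980)²/17.3980 = 6.2144
  (12 − 13.1633)²/13.1633 = 0.1028
  (18 − 16.8367)²/16.8367 = 0.0804
χ² = 10.3681 + 8.1059 + 0.7518 + 0.5878 + 7.9487 + 6.2144 + 0.1028 + 0.0804 = 34.160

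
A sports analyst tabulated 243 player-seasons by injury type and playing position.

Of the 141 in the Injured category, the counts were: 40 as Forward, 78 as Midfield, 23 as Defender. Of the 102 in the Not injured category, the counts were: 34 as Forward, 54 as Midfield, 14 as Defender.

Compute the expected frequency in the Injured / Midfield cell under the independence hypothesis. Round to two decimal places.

Row total (Injured) = 141; column total (Midfield) = 132; grand total N = 243.
Expected count = (row total × column total) / N = 141 × 132 / 243 = 76.59.

76.59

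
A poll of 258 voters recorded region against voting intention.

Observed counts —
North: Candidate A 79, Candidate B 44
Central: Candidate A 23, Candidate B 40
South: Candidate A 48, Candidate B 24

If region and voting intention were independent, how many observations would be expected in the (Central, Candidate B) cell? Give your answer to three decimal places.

26.372

Row total (Central) = 63; column total (Candidate B) = 108; grand total N = 258.
Expected count = (row total × column total) / N = 63 × 108 / 258 = 26.372.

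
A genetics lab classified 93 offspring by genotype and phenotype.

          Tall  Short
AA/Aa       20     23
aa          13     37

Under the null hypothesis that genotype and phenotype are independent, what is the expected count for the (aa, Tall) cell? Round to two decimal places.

17.74

Row total (aa) = 50; column total (Tall) = 33; grand total N = 93.
Expected count = (row total × column total) / N = 50 × 33 / 93 = 17.74.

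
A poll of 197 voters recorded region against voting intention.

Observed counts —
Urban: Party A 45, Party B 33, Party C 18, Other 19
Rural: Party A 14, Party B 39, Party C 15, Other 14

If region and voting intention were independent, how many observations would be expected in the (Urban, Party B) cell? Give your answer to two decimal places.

Row total (Urban) = 115; column total (Party B) = 72; grand total N = 197.
Expected count = (row total × column total) / N = 115 × 72 / 197 = 42.03.

42.03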